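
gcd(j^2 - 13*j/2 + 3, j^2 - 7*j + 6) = j - 6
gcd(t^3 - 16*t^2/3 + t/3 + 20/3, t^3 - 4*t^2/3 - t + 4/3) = t^2 - t/3 - 4/3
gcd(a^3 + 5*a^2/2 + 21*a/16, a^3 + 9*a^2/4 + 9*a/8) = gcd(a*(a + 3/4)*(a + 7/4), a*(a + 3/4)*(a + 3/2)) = a^2 + 3*a/4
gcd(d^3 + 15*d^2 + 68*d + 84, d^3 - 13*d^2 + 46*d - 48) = 1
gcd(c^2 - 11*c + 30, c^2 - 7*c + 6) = c - 6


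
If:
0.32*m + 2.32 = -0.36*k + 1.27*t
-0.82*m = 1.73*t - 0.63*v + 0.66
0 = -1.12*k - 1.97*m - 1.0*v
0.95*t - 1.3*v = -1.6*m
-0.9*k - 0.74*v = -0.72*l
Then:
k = -13.07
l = -10.87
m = 4.73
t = -0.69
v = 5.32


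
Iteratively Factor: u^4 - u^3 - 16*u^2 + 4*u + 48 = (u + 2)*(u^3 - 3*u^2 - 10*u + 24) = (u - 2)*(u + 2)*(u^2 - u - 12) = (u - 4)*(u - 2)*(u + 2)*(u + 3)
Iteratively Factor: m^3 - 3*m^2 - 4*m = (m + 1)*(m^2 - 4*m) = m*(m + 1)*(m - 4)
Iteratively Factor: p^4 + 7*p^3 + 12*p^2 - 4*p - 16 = (p + 2)*(p^3 + 5*p^2 + 2*p - 8) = (p + 2)*(p + 4)*(p^2 + p - 2) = (p + 2)^2*(p + 4)*(p - 1)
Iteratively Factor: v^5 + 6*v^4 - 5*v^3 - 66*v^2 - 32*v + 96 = (v + 4)*(v^4 + 2*v^3 - 13*v^2 - 14*v + 24) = (v + 2)*(v + 4)*(v^3 - 13*v + 12) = (v + 2)*(v + 4)^2*(v^2 - 4*v + 3) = (v - 1)*(v + 2)*(v + 4)^2*(v - 3)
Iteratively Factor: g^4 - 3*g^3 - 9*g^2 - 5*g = (g + 1)*(g^3 - 4*g^2 - 5*g) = g*(g + 1)*(g^2 - 4*g - 5) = g*(g + 1)^2*(g - 5)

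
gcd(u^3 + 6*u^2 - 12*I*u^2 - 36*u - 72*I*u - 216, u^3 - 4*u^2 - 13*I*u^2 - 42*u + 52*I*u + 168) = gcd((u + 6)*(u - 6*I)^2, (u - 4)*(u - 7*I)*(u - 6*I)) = u - 6*I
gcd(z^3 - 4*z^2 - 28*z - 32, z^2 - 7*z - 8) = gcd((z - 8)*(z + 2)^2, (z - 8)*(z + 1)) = z - 8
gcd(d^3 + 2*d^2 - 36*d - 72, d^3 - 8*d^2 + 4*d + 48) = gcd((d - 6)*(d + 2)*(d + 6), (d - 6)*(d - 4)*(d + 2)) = d^2 - 4*d - 12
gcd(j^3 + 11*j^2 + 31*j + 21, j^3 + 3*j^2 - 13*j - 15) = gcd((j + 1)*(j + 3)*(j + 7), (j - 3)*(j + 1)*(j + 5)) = j + 1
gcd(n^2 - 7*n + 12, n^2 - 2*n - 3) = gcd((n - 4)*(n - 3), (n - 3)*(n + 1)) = n - 3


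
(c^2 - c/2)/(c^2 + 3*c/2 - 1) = c/(c + 2)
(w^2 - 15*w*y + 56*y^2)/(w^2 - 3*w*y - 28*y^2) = (w - 8*y)/(w + 4*y)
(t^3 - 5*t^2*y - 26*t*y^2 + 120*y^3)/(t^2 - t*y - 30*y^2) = t - 4*y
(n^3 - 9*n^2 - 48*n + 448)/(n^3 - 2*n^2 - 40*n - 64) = (n^2 - n - 56)/(n^2 + 6*n + 8)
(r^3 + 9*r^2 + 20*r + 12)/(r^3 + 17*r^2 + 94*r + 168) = (r^2 + 3*r + 2)/(r^2 + 11*r + 28)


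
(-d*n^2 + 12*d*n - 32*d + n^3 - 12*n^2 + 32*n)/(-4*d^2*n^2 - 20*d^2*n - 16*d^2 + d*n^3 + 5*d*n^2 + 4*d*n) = (d*n^2 - 12*d*n + 32*d - n^3 + 12*n^2 - 32*n)/(d*(4*d*n^2 + 20*d*n + 16*d - n^3 - 5*n^2 - 4*n))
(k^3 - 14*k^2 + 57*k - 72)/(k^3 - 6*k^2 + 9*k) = (k - 8)/k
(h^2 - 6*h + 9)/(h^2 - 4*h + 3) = (h - 3)/(h - 1)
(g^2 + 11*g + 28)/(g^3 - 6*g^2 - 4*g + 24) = (g^2 + 11*g + 28)/(g^3 - 6*g^2 - 4*g + 24)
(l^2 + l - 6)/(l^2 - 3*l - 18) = (l - 2)/(l - 6)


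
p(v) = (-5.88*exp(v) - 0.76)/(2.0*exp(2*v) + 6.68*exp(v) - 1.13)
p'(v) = (-5.88*exp(v) - 0.76)*(-4.0*exp(2*v) - 6.68*exp(v))/(2.0*exp(2*v) + 6.68*exp(v) - 1.13)^2 - 5.88*exp(v)/(2.0*exp(2*v) + 6.68*exp(v) - 1.13) = (11.76*exp(2*v) + 3.04*exp(v) + 11.7212)*exp(v)/(4.0*exp(4*v) + 26.72*exp(3*v) + 40.1024*exp(2*v) - 15.0968*exp(v) + 1.2769)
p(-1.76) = -22.58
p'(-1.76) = 351.94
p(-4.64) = 0.77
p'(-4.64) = 0.10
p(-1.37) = -3.24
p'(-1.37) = 6.94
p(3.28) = -0.10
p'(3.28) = 0.09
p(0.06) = -0.85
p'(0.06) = 0.44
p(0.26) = -0.77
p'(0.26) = 0.39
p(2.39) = -0.21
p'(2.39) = 0.16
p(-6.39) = 0.69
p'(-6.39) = 0.02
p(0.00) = -0.88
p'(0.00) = 0.47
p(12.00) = 0.00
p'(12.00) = 0.00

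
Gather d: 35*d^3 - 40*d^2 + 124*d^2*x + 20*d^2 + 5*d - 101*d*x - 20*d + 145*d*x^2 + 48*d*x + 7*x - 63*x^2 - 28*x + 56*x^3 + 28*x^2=35*d^3 + d^2*(124*x - 20) + d*(145*x^2 - 53*x - 15) + 56*x^3 - 35*x^2 - 21*x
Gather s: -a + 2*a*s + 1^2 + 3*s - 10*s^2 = -a - 10*s^2 + s*(2*a + 3) + 1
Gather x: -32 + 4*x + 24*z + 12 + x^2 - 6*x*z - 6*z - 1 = x^2 + x*(4 - 6*z) + 18*z - 21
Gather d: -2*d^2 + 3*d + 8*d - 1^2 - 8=-2*d^2 + 11*d - 9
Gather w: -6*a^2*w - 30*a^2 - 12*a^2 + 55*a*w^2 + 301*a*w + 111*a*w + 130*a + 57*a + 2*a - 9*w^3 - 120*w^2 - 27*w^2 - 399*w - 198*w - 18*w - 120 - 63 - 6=-42*a^2 + 189*a - 9*w^3 + w^2*(55*a - 147) + w*(-6*a^2 + 412*a - 615) - 189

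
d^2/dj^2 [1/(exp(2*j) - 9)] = 4*(exp(2*j) + 9)*exp(2*j)/(exp(2*j) - 9)^3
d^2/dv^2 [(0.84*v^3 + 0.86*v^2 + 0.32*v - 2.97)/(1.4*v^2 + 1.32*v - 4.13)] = (-3.5527136788005e-15*v^4 + 10.716832*v^3 - 32.568144*v^2 + 64.136856*v - 11.868044)/(2.744*v^6 + 7.7616*v^5 - 16.96632*v^4 - 43.493472*v^3 + 50.050644*v^2 + 67.545324*v - 70.444997)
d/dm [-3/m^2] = 6/m^3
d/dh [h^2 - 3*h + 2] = 2*h - 3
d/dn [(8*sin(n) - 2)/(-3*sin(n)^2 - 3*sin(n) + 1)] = 2*(12*sin(n)^2 - 6*sin(n) + 1)*cos(n)/(3*sin(n)^2 + 3*sin(n) - 1)^2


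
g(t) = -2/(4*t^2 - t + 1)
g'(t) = -2*(1 - 8*t)/(4*t^2 - t + 1)^2 = 2*(8*t - 1)/(4*t^2 - t + 1)^2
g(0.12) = -2.13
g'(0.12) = -0.09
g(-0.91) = -0.38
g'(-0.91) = -0.61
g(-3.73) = -0.03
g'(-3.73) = -0.02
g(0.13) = -2.13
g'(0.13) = 0.09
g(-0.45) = -0.88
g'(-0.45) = -1.80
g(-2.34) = -0.08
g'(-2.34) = -0.06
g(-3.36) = -0.04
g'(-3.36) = -0.02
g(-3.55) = -0.04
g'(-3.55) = -0.02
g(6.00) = -0.01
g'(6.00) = 0.00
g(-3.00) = -0.05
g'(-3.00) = -0.03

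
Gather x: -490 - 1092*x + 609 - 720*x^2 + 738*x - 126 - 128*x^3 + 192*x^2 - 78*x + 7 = -128*x^3 - 528*x^2 - 432*x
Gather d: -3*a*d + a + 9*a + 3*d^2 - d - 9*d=10*a + 3*d^2 + d*(-3*a - 10)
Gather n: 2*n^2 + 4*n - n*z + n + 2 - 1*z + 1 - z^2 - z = 2*n^2 + n*(5 - z) - z^2 - 2*z + 3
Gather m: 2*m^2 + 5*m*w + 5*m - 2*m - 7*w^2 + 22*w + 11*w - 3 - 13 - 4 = 2*m^2 + m*(5*w + 3) - 7*w^2 + 33*w - 20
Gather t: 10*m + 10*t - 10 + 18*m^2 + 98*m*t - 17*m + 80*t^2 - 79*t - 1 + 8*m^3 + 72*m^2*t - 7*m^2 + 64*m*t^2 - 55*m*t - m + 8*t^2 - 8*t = 8*m^3 + 11*m^2 - 8*m + t^2*(64*m + 88) + t*(72*m^2 + 43*m - 77) - 11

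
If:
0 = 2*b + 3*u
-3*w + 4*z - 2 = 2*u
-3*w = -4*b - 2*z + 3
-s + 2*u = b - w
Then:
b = 3*z/4 + 3/8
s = -z/12 - 11/8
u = -z/2 - 1/4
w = 5*z/3 - 1/2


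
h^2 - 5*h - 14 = (h - 7)*(h + 2)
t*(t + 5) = t^2 + 5*t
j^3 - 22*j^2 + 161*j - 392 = (j - 8)*(j - 7)^2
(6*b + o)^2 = 36*b^2 + 12*b*o + o^2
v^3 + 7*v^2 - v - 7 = (v - 1)*(v + 1)*(v + 7)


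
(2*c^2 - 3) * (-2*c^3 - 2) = -4*c^5 + 6*c^3 - 4*c^2 + 6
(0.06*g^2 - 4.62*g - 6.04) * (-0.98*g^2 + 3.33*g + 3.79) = -0.0588*g^4 + 4.7274*g^3 - 9.238*g^2 - 37.623*g - 22.8916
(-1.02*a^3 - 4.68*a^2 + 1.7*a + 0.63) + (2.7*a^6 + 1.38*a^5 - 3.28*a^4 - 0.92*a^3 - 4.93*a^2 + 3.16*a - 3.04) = 2.7*a^6 + 1.38*a^5 - 3.28*a^4 - 1.94*a^3 - 9.61*a^2 + 4.86*a - 2.41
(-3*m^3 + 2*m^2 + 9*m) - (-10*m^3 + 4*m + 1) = 7*m^3 + 2*m^2 + 5*m - 1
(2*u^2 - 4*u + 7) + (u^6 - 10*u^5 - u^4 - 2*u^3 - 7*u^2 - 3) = u^6 - 10*u^5 - u^4 - 2*u^3 - 5*u^2 - 4*u + 4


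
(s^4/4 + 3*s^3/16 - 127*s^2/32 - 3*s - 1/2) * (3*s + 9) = 3*s^5/4 + 45*s^4/16 - 327*s^3/32 - 1431*s^2/32 - 57*s/2 - 9/2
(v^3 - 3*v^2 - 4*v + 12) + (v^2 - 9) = v^3 - 2*v^2 - 4*v + 3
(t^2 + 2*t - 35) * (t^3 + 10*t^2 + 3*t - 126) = t^5 + 12*t^4 - 12*t^3 - 470*t^2 - 357*t + 4410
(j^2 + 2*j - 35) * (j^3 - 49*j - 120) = j^5 + 2*j^4 - 84*j^3 - 218*j^2 + 1475*j + 4200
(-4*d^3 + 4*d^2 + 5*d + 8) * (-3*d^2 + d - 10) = 12*d^5 - 16*d^4 + 29*d^3 - 59*d^2 - 42*d - 80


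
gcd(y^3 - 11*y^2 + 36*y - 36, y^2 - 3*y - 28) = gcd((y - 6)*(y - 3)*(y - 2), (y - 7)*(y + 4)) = 1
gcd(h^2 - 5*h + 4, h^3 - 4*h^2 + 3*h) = h - 1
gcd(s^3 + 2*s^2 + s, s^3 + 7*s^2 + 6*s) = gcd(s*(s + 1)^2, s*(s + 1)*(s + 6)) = s^2 + s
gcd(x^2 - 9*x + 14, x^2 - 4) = x - 2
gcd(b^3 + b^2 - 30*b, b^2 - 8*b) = b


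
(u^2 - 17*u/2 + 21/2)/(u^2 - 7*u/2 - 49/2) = (2*u - 3)/(2*u + 7)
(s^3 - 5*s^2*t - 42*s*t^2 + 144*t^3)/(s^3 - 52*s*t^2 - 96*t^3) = (s - 3*t)/(s + 2*t)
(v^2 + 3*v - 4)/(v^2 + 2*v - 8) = (v - 1)/(v - 2)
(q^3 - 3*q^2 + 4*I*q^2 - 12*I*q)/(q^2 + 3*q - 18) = q*(q + 4*I)/(q + 6)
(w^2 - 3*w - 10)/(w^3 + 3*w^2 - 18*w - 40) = (w - 5)/(w^2 + w - 20)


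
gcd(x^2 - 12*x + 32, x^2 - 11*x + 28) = x - 4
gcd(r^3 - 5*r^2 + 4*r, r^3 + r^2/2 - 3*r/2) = r^2 - r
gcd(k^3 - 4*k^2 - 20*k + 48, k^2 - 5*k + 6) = k - 2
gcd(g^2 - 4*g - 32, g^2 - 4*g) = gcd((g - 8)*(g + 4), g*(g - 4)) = 1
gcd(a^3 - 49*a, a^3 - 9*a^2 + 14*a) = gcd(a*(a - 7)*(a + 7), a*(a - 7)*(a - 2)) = a^2 - 7*a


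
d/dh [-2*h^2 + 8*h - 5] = 8 - 4*h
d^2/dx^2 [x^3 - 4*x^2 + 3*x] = 6*x - 8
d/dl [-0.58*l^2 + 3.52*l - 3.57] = 3.52 - 1.16*l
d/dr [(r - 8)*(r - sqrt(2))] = 2*r - 8 - sqrt(2)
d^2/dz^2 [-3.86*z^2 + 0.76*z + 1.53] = -7.72000000000000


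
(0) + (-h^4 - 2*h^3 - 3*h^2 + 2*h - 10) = -h^4 - 2*h^3 - 3*h^2 + 2*h - 10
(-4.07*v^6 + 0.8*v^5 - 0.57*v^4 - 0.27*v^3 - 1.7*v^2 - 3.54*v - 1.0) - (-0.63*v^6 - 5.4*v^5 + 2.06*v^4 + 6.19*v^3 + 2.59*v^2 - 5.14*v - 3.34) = -3.44*v^6 + 6.2*v^5 - 2.63*v^4 - 6.46*v^3 - 4.29*v^2 + 1.6*v + 2.34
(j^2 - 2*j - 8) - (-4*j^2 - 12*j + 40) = 5*j^2 + 10*j - 48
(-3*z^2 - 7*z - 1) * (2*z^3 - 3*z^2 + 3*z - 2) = -6*z^5 - 5*z^4 + 10*z^3 - 12*z^2 + 11*z + 2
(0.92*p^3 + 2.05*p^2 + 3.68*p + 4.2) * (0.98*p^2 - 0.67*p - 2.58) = 0.9016*p^5 + 1.3926*p^4 - 0.1407*p^3 - 3.6386*p^2 - 12.3084*p - 10.836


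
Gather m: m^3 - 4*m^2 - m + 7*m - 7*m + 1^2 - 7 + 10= m^3 - 4*m^2 - m + 4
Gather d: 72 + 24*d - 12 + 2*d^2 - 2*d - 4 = 2*d^2 + 22*d + 56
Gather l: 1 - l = 1 - l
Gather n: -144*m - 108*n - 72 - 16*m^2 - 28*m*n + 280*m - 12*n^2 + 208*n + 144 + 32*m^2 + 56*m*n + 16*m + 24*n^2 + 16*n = 16*m^2 + 152*m + 12*n^2 + n*(28*m + 116) + 72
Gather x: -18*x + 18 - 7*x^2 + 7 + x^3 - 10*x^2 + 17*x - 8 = x^3 - 17*x^2 - x + 17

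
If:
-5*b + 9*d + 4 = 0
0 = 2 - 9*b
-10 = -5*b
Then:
No Solution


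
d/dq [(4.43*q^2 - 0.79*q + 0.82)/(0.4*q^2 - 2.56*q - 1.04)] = (-11.0248*q^2 - 9.8704*q + 2.9208)/(0.16*q^4 - 2.048*q^3 + 5.7216*q^2 + 5.3248*q + 1.0816)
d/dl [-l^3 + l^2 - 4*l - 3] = -3*l^2 + 2*l - 4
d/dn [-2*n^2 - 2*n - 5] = -4*n - 2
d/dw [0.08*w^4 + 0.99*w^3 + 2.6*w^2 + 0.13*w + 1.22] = 0.32*w^3 + 2.97*w^2 + 5.2*w + 0.13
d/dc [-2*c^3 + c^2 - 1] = 2*c*(1 - 3*c)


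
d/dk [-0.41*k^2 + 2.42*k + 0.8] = 2.42 - 0.82*k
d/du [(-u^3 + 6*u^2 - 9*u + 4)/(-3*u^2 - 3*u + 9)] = (u^4 + 2*u^3 - 24*u^2 + 44*u - 23)/(3*(u^4 + 2*u^3 - 5*u^2 - 6*u + 9))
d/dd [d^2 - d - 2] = 2*d - 1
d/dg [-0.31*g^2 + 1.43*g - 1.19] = 1.43 - 0.62*g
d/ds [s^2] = 2*s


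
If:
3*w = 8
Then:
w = 8/3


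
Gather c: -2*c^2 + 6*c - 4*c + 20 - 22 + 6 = -2*c^2 + 2*c + 4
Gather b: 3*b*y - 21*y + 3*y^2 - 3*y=3*b*y + 3*y^2 - 24*y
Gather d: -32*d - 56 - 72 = -32*d - 128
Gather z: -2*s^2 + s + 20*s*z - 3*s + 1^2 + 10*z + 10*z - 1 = -2*s^2 - 2*s + z*(20*s + 20)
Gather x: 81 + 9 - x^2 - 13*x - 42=-x^2 - 13*x + 48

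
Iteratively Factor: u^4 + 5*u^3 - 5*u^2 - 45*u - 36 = (u + 1)*(u^3 + 4*u^2 - 9*u - 36) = (u + 1)*(u + 3)*(u^2 + u - 12) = (u - 3)*(u + 1)*(u + 3)*(u + 4)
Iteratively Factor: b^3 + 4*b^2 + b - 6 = (b + 2)*(b^2 + 2*b - 3) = (b + 2)*(b + 3)*(b - 1)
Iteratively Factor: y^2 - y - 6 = (y - 3)*(y + 2)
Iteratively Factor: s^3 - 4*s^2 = (s)*(s^2 - 4*s) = s^2*(s - 4)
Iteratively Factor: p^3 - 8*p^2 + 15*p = (p - 5)*(p^2 - 3*p) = (p - 5)*(p - 3)*(p)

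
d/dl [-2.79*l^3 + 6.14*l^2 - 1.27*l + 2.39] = -8.37*l^2 + 12.28*l - 1.27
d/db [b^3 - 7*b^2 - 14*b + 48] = 3*b^2 - 14*b - 14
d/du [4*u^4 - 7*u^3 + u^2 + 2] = u*(16*u^2 - 21*u + 2)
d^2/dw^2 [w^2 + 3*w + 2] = 2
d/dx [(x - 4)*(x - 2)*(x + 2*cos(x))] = -(x - 4)*(x - 2)*(2*sin(x) - 1) + (x - 4)*(x + 2*cos(x)) + (x - 2)*(x + 2*cos(x))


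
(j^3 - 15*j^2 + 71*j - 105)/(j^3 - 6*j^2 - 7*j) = (j^2 - 8*j + 15)/(j*(j + 1))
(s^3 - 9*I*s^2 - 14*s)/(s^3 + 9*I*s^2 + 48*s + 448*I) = s*(s - 2*I)/(s^2 + 16*I*s - 64)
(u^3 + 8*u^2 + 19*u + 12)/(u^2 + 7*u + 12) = u + 1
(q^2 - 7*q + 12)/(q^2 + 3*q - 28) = (q - 3)/(q + 7)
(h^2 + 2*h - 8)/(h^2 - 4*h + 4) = (h + 4)/(h - 2)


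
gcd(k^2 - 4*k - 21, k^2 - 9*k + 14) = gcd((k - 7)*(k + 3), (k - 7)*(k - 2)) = k - 7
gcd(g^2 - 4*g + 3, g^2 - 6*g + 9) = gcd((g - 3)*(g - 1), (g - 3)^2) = g - 3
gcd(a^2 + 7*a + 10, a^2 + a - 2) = a + 2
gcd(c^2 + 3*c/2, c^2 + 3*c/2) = c^2 + 3*c/2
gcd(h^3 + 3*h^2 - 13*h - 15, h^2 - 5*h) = 1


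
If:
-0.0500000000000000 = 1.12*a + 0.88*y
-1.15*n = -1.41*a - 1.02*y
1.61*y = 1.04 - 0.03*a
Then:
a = -0.56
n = -0.10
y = 0.66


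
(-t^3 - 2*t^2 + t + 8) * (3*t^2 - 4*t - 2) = -3*t^5 - 2*t^4 + 13*t^3 + 24*t^2 - 34*t - 16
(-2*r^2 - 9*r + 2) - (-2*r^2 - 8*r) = 2 - r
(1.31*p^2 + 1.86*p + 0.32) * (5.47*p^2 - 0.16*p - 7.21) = 7.1657*p^4 + 9.9646*p^3 - 7.9923*p^2 - 13.4618*p - 2.3072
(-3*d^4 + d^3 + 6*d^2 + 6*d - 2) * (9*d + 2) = -27*d^5 + 3*d^4 + 56*d^3 + 66*d^2 - 6*d - 4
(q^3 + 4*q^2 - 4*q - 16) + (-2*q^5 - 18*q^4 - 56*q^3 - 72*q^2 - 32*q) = -2*q^5 - 18*q^4 - 55*q^3 - 68*q^2 - 36*q - 16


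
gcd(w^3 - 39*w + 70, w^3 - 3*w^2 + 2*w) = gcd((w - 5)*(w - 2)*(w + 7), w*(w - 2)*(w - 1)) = w - 2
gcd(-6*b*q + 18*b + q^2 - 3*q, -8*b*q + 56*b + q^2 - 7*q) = 1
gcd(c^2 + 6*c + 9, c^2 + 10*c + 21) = c + 3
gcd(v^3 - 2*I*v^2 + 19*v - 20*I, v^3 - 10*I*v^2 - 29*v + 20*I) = v^2 - 6*I*v - 5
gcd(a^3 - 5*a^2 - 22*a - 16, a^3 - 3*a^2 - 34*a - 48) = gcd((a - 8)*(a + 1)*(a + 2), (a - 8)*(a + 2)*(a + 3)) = a^2 - 6*a - 16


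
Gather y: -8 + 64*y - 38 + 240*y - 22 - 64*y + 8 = 240*y - 60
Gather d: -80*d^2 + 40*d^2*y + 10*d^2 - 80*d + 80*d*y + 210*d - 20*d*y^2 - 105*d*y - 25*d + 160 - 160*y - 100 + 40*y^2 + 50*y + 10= d^2*(40*y - 70) + d*(-20*y^2 - 25*y + 105) + 40*y^2 - 110*y + 70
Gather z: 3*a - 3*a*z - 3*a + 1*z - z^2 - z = -3*a*z - z^2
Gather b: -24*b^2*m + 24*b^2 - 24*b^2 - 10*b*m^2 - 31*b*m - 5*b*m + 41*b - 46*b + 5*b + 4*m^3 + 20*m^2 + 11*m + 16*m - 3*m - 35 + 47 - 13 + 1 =-24*b^2*m + b*(-10*m^2 - 36*m) + 4*m^3 + 20*m^2 + 24*m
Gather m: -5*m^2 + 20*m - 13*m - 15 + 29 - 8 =-5*m^2 + 7*m + 6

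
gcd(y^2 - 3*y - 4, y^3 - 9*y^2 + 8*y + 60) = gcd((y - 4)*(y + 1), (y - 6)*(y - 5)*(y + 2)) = 1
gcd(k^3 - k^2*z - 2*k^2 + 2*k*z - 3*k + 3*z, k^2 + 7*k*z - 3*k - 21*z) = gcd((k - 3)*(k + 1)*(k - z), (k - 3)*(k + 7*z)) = k - 3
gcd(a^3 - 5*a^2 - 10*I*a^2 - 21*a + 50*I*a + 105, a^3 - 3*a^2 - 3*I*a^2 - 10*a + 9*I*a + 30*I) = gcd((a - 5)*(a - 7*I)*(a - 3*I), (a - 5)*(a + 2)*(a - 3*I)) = a^2 + a*(-5 - 3*I) + 15*I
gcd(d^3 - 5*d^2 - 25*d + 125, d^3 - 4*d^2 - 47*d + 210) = d - 5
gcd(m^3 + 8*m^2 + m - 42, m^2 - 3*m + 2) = m - 2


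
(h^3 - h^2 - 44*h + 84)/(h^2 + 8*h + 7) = (h^2 - 8*h + 12)/(h + 1)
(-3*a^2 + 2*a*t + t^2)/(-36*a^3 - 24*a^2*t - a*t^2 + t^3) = (-a + t)/(-12*a^2 - 4*a*t + t^2)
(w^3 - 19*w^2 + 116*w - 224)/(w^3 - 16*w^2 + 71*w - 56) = (w - 4)/(w - 1)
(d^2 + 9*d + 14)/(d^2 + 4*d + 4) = (d + 7)/(d + 2)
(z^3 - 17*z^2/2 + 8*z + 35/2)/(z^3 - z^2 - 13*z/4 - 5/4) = 2*(z - 7)/(2*z + 1)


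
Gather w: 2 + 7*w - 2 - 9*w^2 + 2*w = -9*w^2 + 9*w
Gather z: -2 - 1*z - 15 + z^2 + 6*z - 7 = z^2 + 5*z - 24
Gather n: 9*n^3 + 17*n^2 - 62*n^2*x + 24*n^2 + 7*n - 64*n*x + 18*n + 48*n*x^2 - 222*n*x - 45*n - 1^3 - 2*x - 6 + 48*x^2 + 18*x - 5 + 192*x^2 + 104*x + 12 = 9*n^3 + n^2*(41 - 62*x) + n*(48*x^2 - 286*x - 20) + 240*x^2 + 120*x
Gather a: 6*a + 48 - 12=6*a + 36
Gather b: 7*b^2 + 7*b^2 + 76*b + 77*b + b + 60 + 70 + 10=14*b^2 + 154*b + 140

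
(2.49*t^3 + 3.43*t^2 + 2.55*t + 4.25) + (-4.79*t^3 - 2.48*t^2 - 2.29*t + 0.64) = -2.3*t^3 + 0.95*t^2 + 0.26*t + 4.89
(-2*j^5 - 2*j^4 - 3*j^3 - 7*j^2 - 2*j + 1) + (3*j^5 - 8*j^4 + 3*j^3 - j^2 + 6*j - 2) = j^5 - 10*j^4 - 8*j^2 + 4*j - 1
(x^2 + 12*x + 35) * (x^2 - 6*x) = x^4 + 6*x^3 - 37*x^2 - 210*x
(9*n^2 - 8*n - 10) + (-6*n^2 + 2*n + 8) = 3*n^2 - 6*n - 2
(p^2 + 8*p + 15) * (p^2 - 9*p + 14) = p^4 - p^3 - 43*p^2 - 23*p + 210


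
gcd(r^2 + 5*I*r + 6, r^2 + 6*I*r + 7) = r - I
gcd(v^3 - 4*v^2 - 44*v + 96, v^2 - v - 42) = v + 6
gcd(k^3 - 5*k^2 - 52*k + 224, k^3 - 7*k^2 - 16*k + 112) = k - 4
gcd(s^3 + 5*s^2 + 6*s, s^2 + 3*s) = s^2 + 3*s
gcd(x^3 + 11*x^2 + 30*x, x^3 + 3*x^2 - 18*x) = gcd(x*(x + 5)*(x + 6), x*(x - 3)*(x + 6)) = x^2 + 6*x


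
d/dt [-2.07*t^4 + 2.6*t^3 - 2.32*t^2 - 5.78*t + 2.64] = -8.28*t^3 + 7.8*t^2 - 4.64*t - 5.78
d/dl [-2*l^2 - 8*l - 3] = -4*l - 8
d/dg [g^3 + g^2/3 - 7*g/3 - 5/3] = 3*g^2 + 2*g/3 - 7/3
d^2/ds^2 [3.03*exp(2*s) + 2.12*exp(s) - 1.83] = (12.12*exp(s) + 2.12)*exp(s)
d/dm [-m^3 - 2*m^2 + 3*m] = -3*m^2 - 4*m + 3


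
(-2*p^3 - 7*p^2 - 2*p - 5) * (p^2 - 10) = -2*p^5 - 7*p^4 + 18*p^3 + 65*p^2 + 20*p + 50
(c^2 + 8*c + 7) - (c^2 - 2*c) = 10*c + 7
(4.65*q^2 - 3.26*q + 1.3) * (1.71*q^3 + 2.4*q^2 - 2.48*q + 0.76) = 7.9515*q^5 + 5.5854*q^4 - 17.133*q^3 + 14.7388*q^2 - 5.7016*q + 0.988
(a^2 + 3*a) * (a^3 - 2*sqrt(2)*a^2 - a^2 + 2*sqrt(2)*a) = a^5 - 2*sqrt(2)*a^4 + 2*a^4 - 4*sqrt(2)*a^3 - 3*a^3 + 6*sqrt(2)*a^2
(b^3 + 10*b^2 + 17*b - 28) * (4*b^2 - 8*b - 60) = 4*b^5 + 32*b^4 - 72*b^3 - 848*b^2 - 796*b + 1680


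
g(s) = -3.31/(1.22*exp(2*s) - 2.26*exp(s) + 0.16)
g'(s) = -3.31*(-2.44*exp(2*s) + 2.26*exp(s))/(1.22*exp(2*s) - 2.26*exp(s) + 0.16)^2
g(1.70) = -0.14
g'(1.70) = 0.34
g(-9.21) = -20.72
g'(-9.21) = -0.03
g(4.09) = -0.00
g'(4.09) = 0.00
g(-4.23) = -25.99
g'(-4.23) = -6.60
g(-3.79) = -30.21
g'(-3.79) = -13.74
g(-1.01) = 6.60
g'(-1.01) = -6.58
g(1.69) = -0.14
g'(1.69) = 0.35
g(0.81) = -2.66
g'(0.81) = 15.49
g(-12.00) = -20.69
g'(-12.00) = 0.00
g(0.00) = 3.76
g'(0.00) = 0.77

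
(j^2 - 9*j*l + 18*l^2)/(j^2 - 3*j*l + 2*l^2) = (j^2 - 9*j*l + 18*l^2)/(j^2 - 3*j*l + 2*l^2)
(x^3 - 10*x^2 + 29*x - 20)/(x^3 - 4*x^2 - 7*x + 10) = (x - 4)/(x + 2)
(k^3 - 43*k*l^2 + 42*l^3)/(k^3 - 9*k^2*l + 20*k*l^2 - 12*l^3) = (k + 7*l)/(k - 2*l)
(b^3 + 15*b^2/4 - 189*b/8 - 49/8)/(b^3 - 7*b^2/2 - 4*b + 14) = (4*b^2 + 29*b + 7)/(4*(b^2 - 4))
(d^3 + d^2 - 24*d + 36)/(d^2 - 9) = (d^2 + 4*d - 12)/(d + 3)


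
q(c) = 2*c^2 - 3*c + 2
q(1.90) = 3.52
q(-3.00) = 29.00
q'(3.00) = 9.00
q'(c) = 4*c - 3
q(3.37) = 14.60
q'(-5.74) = -25.96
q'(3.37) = 10.48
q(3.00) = 11.00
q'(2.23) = 5.92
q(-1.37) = 9.86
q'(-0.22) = -3.88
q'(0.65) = -0.40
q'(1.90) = 4.60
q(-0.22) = 2.76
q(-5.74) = 85.12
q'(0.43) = -1.28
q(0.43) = 1.08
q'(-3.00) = -15.00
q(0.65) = 0.90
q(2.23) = 5.26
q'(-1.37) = -8.48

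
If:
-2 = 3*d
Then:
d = -2/3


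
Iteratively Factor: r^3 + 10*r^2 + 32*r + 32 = (r + 4)*(r^2 + 6*r + 8) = (r + 2)*(r + 4)*(r + 4)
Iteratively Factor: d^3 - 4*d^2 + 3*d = (d - 1)*(d^2 - 3*d) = d*(d - 1)*(d - 3)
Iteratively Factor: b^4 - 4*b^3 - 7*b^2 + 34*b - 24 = (b - 2)*(b^3 - 2*b^2 - 11*b + 12) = (b - 2)*(b + 3)*(b^2 - 5*b + 4) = (b - 2)*(b - 1)*(b + 3)*(b - 4)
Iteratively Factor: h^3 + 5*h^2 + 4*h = (h + 1)*(h^2 + 4*h) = (h + 1)*(h + 4)*(h)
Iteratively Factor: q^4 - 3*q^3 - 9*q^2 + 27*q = (q - 3)*(q^3 - 9*q) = q*(q - 3)*(q^2 - 9) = q*(q - 3)^2*(q + 3)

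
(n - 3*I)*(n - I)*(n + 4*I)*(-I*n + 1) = -I*n^4 + n^3 - 13*I*n^2 + n - 12*I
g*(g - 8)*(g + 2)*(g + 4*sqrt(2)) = g^4 - 6*g^3 + 4*sqrt(2)*g^3 - 24*sqrt(2)*g^2 - 16*g^2 - 64*sqrt(2)*g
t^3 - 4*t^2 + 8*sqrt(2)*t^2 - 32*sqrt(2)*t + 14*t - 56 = (t - 4)*(t + sqrt(2))*(t + 7*sqrt(2))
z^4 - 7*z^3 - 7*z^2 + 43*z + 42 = (z - 7)*(z - 3)*(z + 1)*(z + 2)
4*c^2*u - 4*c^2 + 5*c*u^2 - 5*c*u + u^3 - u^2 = (c + u)*(4*c + u)*(u - 1)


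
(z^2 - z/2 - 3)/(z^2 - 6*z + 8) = (z + 3/2)/(z - 4)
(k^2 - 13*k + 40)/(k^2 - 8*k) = (k - 5)/k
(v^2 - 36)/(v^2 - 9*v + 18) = (v + 6)/(v - 3)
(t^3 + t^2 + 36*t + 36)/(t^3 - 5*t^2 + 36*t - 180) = (t + 1)/(t - 5)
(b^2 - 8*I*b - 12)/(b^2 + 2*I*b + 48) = (b - 2*I)/(b + 8*I)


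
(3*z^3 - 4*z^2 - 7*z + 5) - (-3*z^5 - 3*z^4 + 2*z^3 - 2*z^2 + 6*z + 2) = 3*z^5 + 3*z^4 + z^3 - 2*z^2 - 13*z + 3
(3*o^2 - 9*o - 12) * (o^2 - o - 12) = 3*o^4 - 12*o^3 - 39*o^2 + 120*o + 144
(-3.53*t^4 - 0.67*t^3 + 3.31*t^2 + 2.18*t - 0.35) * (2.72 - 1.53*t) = 5.4009*t^5 - 8.5765*t^4 - 6.8867*t^3 + 5.6678*t^2 + 6.4651*t - 0.952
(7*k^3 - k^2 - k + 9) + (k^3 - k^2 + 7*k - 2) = 8*k^3 - 2*k^2 + 6*k + 7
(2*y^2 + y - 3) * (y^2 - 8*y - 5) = 2*y^4 - 15*y^3 - 21*y^2 + 19*y + 15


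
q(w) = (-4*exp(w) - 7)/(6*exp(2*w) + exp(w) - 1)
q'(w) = (-4*exp(w) - 7)*(-12*exp(2*w) - exp(w))/(6*exp(2*w) + exp(w) - 1)^2 - 4*exp(w)/(6*exp(2*w) + exp(w) - 1)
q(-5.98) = 7.03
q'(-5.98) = 0.03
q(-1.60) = 14.11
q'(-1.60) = 19.07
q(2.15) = -0.09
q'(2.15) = 0.11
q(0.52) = -0.78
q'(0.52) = 1.19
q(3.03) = -0.03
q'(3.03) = 0.04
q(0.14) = -1.43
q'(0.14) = 2.45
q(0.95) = -0.42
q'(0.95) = 0.58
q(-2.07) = 9.64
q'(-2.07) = 4.58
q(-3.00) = 7.70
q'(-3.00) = 0.87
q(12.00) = 0.00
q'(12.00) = 0.00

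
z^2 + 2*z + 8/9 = (z + 2/3)*(z + 4/3)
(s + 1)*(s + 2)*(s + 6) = s^3 + 9*s^2 + 20*s + 12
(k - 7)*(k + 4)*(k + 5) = k^3 + 2*k^2 - 43*k - 140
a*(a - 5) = a^2 - 5*a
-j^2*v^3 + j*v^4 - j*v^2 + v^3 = v^2*(-j + v)*(j*v + 1)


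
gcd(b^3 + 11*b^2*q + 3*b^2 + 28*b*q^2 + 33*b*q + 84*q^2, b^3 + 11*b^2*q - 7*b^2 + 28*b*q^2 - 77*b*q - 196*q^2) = b^2 + 11*b*q + 28*q^2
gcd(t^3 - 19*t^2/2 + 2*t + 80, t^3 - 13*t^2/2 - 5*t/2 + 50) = t^2 - 3*t/2 - 10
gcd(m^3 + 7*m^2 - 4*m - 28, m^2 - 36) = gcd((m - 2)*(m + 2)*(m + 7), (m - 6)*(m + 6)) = 1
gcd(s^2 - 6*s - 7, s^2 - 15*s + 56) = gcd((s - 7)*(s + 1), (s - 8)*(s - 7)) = s - 7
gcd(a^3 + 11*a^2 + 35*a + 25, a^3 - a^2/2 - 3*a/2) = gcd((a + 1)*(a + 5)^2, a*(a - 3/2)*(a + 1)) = a + 1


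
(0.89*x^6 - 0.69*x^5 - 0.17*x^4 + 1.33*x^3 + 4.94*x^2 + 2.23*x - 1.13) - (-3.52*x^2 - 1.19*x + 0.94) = 0.89*x^6 - 0.69*x^5 - 0.17*x^4 + 1.33*x^3 + 8.46*x^2 + 3.42*x - 2.07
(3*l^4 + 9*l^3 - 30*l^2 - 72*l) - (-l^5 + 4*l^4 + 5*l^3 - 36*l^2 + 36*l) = l^5 - l^4 + 4*l^3 + 6*l^2 - 108*l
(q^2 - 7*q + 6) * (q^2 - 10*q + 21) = q^4 - 17*q^3 + 97*q^2 - 207*q + 126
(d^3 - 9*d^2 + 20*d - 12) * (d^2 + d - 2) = d^5 - 8*d^4 + 9*d^3 + 26*d^2 - 52*d + 24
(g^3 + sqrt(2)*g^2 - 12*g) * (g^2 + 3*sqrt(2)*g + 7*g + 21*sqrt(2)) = g^5 + 4*sqrt(2)*g^4 + 7*g^4 - 6*g^3 + 28*sqrt(2)*g^3 - 36*sqrt(2)*g^2 - 42*g^2 - 252*sqrt(2)*g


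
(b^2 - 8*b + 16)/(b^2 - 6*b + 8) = (b - 4)/(b - 2)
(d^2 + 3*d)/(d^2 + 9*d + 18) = d/(d + 6)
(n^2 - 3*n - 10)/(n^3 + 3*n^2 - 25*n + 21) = (n^2 - 3*n - 10)/(n^3 + 3*n^2 - 25*n + 21)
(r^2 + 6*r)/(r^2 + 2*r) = (r + 6)/(r + 2)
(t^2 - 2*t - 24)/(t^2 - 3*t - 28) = (t - 6)/(t - 7)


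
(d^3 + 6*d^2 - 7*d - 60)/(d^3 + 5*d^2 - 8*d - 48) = (d + 5)/(d + 4)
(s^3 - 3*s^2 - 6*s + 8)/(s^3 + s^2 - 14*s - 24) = (s - 1)/(s + 3)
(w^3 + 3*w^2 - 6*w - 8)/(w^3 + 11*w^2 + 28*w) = (w^2 - w - 2)/(w*(w + 7))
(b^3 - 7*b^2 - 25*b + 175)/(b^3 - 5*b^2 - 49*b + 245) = (b + 5)/(b + 7)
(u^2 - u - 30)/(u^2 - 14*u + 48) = (u + 5)/(u - 8)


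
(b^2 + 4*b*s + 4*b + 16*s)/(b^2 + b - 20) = (b^2 + 4*b*s + 4*b + 16*s)/(b^2 + b - 20)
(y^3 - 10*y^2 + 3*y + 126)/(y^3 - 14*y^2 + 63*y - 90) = (y^2 - 4*y - 21)/(y^2 - 8*y + 15)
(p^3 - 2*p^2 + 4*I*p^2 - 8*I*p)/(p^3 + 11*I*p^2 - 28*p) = (p - 2)/(p + 7*I)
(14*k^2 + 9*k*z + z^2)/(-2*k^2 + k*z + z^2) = (7*k + z)/(-k + z)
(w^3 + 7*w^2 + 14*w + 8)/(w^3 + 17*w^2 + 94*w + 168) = (w^2 + 3*w + 2)/(w^2 + 13*w + 42)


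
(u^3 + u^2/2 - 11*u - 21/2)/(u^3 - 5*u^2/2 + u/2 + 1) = (2*u^3 + u^2 - 22*u - 21)/(2*u^3 - 5*u^2 + u + 2)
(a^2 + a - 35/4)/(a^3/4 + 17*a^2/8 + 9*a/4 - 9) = 2*(4*a^2 + 4*a - 35)/(2*a^3 + 17*a^2 + 18*a - 72)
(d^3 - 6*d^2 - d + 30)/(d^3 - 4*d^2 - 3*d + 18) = (d - 5)/(d - 3)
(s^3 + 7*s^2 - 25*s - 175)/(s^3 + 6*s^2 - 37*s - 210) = (s - 5)/(s - 6)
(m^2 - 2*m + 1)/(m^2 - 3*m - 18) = (-m^2 + 2*m - 1)/(-m^2 + 3*m + 18)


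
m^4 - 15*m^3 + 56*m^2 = m^2*(m - 8)*(m - 7)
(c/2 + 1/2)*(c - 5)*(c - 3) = c^3/2 - 7*c^2/2 + 7*c/2 + 15/2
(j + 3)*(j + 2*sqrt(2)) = j^2 + 2*sqrt(2)*j + 3*j + 6*sqrt(2)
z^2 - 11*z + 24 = (z - 8)*(z - 3)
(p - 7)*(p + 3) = p^2 - 4*p - 21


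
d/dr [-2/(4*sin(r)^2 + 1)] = 8*sin(2*r)/(3 - 2*cos(2*r))^2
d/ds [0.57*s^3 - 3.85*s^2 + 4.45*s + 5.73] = 1.71*s^2 - 7.7*s + 4.45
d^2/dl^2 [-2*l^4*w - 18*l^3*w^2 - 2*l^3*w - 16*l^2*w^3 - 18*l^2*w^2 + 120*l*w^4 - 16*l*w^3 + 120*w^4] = 4*w*(-6*l^2 - 27*l*w - 3*l - 8*w^2 - 9*w)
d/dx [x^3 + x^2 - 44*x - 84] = 3*x^2 + 2*x - 44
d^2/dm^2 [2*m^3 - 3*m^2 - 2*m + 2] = 12*m - 6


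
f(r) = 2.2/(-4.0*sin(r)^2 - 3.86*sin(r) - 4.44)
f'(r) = 2.2*(8.0*sin(r)*cos(r) + 3.86*cos(r))/(-4.0*sin(r)^2 - 3.86*sin(r) - 4.44)^2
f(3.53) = -0.62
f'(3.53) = -0.13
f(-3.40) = -0.39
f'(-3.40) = -0.39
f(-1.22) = -0.51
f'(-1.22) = -0.15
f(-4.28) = -0.20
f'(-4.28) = -0.08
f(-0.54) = -0.63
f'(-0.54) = -0.04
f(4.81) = -0.48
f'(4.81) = -0.04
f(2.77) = -0.35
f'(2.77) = -0.34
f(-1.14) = -0.52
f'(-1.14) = -0.17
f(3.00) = -0.43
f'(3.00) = -0.42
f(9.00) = -0.33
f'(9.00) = -0.32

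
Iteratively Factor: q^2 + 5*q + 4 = (q + 4)*(q + 1)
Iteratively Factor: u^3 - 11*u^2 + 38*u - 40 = (u - 4)*(u^2 - 7*u + 10) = (u - 5)*(u - 4)*(u - 2)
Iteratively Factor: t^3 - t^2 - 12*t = (t + 3)*(t^2 - 4*t) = (t - 4)*(t + 3)*(t)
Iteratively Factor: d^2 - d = (d)*(d - 1)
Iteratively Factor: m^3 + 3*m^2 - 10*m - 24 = (m + 4)*(m^2 - m - 6) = (m - 3)*(m + 4)*(m + 2)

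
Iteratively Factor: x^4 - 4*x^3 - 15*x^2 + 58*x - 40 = (x - 1)*(x^3 - 3*x^2 - 18*x + 40) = (x - 5)*(x - 1)*(x^2 + 2*x - 8) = (x - 5)*(x - 2)*(x - 1)*(x + 4)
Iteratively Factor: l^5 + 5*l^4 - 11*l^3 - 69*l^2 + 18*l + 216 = (l - 2)*(l^4 + 7*l^3 + 3*l^2 - 63*l - 108) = (l - 2)*(l + 3)*(l^3 + 4*l^2 - 9*l - 36) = (l - 2)*(l + 3)^2*(l^2 + l - 12) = (l - 3)*(l - 2)*(l + 3)^2*(l + 4)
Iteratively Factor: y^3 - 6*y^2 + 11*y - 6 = (y - 1)*(y^2 - 5*y + 6) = (y - 2)*(y - 1)*(y - 3)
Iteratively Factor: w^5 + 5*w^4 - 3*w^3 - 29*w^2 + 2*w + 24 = (w + 4)*(w^4 + w^3 - 7*w^2 - w + 6) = (w + 1)*(w + 4)*(w^3 - 7*w + 6) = (w - 2)*(w + 1)*(w + 4)*(w^2 + 2*w - 3) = (w - 2)*(w - 1)*(w + 1)*(w + 4)*(w + 3)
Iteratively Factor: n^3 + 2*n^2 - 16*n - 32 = (n - 4)*(n^2 + 6*n + 8) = (n - 4)*(n + 4)*(n + 2)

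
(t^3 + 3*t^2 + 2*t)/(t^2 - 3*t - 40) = t*(t^2 + 3*t + 2)/(t^2 - 3*t - 40)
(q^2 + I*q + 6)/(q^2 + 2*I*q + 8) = (q + 3*I)/(q + 4*I)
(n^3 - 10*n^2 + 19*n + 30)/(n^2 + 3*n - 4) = (n^3 - 10*n^2 + 19*n + 30)/(n^2 + 3*n - 4)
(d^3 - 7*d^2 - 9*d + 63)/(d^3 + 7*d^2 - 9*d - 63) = (d - 7)/(d + 7)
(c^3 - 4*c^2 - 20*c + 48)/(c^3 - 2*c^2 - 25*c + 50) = (c^2 - 2*c - 24)/(c^2 - 25)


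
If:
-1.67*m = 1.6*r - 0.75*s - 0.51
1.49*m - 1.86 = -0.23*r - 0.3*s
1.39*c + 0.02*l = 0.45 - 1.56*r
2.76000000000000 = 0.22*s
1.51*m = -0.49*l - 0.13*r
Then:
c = -9.84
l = 5.83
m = -2.66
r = 8.98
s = 12.55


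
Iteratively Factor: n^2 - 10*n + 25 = (n - 5)*(n - 5)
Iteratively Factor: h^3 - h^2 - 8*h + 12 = (h + 3)*(h^2 - 4*h + 4) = (h - 2)*(h + 3)*(h - 2)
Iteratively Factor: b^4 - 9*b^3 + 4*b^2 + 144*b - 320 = (b + 4)*(b^3 - 13*b^2 + 56*b - 80) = (b - 4)*(b + 4)*(b^2 - 9*b + 20) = (b - 5)*(b - 4)*(b + 4)*(b - 4)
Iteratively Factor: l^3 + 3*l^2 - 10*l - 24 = (l - 3)*(l^2 + 6*l + 8) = (l - 3)*(l + 4)*(l + 2)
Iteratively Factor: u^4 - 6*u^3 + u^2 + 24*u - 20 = (u - 1)*(u^3 - 5*u^2 - 4*u + 20) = (u - 1)*(u + 2)*(u^2 - 7*u + 10) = (u - 2)*(u - 1)*(u + 2)*(u - 5)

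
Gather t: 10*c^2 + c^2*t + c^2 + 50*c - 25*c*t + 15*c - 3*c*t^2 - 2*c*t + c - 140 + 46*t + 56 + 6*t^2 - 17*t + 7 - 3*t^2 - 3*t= 11*c^2 + 66*c + t^2*(3 - 3*c) + t*(c^2 - 27*c + 26) - 77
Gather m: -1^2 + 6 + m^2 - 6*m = m^2 - 6*m + 5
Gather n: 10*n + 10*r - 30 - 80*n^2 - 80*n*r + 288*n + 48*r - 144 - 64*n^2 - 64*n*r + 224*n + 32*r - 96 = -144*n^2 + n*(522 - 144*r) + 90*r - 270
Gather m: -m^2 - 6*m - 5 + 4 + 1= -m^2 - 6*m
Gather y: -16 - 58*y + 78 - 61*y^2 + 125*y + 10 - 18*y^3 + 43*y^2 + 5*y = -18*y^3 - 18*y^2 + 72*y + 72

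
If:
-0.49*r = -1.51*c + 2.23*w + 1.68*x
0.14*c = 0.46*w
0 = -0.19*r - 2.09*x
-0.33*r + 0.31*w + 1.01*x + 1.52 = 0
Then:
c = 1.61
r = 3.96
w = 0.49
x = -0.36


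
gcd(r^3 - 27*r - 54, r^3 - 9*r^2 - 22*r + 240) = r - 6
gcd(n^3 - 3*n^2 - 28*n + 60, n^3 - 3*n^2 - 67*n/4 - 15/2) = n - 6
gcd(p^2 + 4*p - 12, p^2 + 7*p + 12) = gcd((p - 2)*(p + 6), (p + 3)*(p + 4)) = 1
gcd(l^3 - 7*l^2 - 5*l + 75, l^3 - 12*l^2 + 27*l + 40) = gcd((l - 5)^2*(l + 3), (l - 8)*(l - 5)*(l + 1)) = l - 5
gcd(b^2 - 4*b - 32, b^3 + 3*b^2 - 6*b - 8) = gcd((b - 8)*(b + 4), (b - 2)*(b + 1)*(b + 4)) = b + 4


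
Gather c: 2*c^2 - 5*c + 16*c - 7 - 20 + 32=2*c^2 + 11*c + 5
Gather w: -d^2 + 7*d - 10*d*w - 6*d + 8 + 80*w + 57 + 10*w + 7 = -d^2 + d + w*(90 - 10*d) + 72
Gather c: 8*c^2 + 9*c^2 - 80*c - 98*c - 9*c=17*c^2 - 187*c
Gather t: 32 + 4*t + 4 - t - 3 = 3*t + 33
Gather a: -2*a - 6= -2*a - 6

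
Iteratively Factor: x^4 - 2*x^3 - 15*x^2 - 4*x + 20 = (x - 1)*(x^3 - x^2 - 16*x - 20) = (x - 5)*(x - 1)*(x^2 + 4*x + 4) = (x - 5)*(x - 1)*(x + 2)*(x + 2)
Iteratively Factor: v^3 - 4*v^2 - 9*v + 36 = (v - 3)*(v^2 - v - 12) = (v - 4)*(v - 3)*(v + 3)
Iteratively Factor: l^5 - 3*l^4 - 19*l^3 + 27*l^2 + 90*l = (l + 3)*(l^4 - 6*l^3 - l^2 + 30*l) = (l - 3)*(l + 3)*(l^3 - 3*l^2 - 10*l) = (l - 3)*(l + 2)*(l + 3)*(l^2 - 5*l) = (l - 5)*(l - 3)*(l + 2)*(l + 3)*(l)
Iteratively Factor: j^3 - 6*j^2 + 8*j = (j - 2)*(j^2 - 4*j) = (j - 4)*(j - 2)*(j)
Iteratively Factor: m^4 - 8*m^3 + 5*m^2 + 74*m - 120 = (m - 2)*(m^3 - 6*m^2 - 7*m + 60) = (m - 5)*(m - 2)*(m^2 - m - 12) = (m - 5)*(m - 4)*(m - 2)*(m + 3)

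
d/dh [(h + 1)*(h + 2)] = 2*h + 3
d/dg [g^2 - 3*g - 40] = 2*g - 3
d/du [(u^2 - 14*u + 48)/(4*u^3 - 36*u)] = (-u^4 + 28*u^3 - 153*u^2 + 432)/(4*u^2*(u^4 - 18*u^2 + 81))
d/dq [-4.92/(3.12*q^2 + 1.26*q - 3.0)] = (30.7008*q + 6.1992)/(3.12*q^2 + 1.26*q - 3.0)^2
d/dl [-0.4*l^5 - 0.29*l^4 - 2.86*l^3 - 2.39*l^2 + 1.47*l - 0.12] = -2.0*l^4 - 1.16*l^3 - 8.58*l^2 - 4.78*l + 1.47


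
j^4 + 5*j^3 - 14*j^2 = j^2*(j - 2)*(j + 7)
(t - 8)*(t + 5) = t^2 - 3*t - 40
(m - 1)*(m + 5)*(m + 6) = m^3 + 10*m^2 + 19*m - 30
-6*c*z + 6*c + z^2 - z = (-6*c + z)*(z - 1)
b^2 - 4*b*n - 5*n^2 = (b - 5*n)*(b + n)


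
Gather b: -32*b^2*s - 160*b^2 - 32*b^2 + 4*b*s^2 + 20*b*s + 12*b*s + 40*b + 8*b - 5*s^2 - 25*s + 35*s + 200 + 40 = b^2*(-32*s - 192) + b*(4*s^2 + 32*s + 48) - 5*s^2 + 10*s + 240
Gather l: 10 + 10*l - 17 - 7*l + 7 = 3*l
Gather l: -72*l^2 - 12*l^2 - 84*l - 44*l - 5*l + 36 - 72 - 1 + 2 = -84*l^2 - 133*l - 35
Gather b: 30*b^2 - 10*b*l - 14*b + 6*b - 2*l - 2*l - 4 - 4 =30*b^2 + b*(-10*l - 8) - 4*l - 8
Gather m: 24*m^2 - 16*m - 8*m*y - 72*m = 24*m^2 + m*(-8*y - 88)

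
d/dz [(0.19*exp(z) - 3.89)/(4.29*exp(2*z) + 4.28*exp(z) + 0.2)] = (-0.8151*exp(2*z) + 33.3762*exp(z) + 16.6872)*exp(z)/(18.4041*exp(4*z) + 36.7224*exp(3*z) + 20.0344*exp(2*z) + 1.712*exp(z) + 0.04)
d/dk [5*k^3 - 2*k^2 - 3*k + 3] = 15*k^2 - 4*k - 3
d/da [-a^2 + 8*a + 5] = 8 - 2*a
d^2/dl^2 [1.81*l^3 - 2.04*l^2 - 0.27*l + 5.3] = 10.86*l - 4.08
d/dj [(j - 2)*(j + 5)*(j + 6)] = 3*j^2 + 18*j + 8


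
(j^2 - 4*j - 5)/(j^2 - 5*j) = (j + 1)/j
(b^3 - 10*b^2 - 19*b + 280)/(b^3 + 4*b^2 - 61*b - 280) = (b - 7)/(b + 7)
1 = 1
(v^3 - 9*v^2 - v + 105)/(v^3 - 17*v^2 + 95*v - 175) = (v + 3)/(v - 5)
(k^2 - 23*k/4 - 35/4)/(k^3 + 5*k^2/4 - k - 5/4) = (k - 7)/(k^2 - 1)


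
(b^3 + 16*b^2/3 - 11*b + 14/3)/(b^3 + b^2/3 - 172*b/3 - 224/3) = (3*b^2 - 5*b + 2)/(3*b^2 - 20*b - 32)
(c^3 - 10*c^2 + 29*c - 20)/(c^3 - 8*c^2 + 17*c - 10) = (c - 4)/(c - 2)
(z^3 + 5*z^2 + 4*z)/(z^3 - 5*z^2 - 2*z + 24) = z*(z^2 + 5*z + 4)/(z^3 - 5*z^2 - 2*z + 24)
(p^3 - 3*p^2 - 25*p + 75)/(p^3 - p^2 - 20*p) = (p^2 + 2*p - 15)/(p*(p + 4))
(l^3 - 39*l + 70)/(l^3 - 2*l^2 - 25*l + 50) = (l + 7)/(l + 5)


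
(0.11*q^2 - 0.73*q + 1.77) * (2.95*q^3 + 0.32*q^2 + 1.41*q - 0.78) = 0.3245*q^5 - 2.1183*q^4 + 5.143*q^3 - 0.5487*q^2 + 3.0651*q - 1.3806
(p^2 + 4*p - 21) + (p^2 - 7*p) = 2*p^2 - 3*p - 21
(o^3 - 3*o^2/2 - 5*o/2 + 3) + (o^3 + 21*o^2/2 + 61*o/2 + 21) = 2*o^3 + 9*o^2 + 28*o + 24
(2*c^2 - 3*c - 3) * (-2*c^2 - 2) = -4*c^4 + 6*c^3 + 2*c^2 + 6*c + 6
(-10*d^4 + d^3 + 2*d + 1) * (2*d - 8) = -20*d^5 + 82*d^4 - 8*d^3 + 4*d^2 - 14*d - 8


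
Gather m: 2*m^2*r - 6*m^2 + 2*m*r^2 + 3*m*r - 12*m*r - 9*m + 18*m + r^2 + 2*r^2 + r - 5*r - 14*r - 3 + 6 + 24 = m^2*(2*r - 6) + m*(2*r^2 - 9*r + 9) + 3*r^2 - 18*r + 27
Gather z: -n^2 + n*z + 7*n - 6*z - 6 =-n^2 + 7*n + z*(n - 6) - 6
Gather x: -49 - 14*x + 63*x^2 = 63*x^2 - 14*x - 49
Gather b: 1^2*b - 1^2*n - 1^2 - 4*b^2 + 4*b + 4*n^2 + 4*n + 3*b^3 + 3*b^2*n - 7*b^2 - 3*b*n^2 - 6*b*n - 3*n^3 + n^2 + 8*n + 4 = 3*b^3 + b^2*(3*n - 11) + b*(-3*n^2 - 6*n + 5) - 3*n^3 + 5*n^2 + 11*n + 3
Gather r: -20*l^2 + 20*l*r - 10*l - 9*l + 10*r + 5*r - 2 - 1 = -20*l^2 - 19*l + r*(20*l + 15) - 3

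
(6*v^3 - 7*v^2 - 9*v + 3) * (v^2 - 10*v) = 6*v^5 - 67*v^4 + 61*v^3 + 93*v^2 - 30*v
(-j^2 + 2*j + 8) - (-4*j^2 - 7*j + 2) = 3*j^2 + 9*j + 6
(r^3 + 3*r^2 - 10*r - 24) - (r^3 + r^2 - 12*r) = 2*r^2 + 2*r - 24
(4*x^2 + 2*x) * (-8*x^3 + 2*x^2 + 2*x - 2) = -32*x^5 - 8*x^4 + 12*x^3 - 4*x^2 - 4*x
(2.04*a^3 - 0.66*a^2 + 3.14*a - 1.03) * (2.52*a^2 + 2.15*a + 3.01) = 5.1408*a^5 + 2.7228*a^4 + 12.6342*a^3 + 2.1688*a^2 + 7.2369*a - 3.1003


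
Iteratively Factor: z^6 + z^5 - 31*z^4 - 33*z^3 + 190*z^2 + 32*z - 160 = (z + 1)*(z^5 - 31*z^3 - 2*z^2 + 192*z - 160) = (z - 5)*(z + 1)*(z^4 + 5*z^3 - 6*z^2 - 32*z + 32) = (z - 5)*(z + 1)*(z + 4)*(z^3 + z^2 - 10*z + 8) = (z - 5)*(z + 1)*(z + 4)^2*(z^2 - 3*z + 2) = (z - 5)*(z - 1)*(z + 1)*(z + 4)^2*(z - 2)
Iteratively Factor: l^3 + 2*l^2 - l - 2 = (l + 2)*(l^2 - 1) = (l - 1)*(l + 2)*(l + 1)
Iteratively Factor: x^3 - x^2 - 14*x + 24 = (x - 3)*(x^2 + 2*x - 8) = (x - 3)*(x - 2)*(x + 4)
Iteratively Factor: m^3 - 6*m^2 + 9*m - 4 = (m - 4)*(m^2 - 2*m + 1) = (m - 4)*(m - 1)*(m - 1)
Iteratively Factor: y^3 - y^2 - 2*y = (y - 2)*(y^2 + y) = y*(y - 2)*(y + 1)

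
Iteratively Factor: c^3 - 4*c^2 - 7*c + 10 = (c + 2)*(c^2 - 6*c + 5) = (c - 5)*(c + 2)*(c - 1)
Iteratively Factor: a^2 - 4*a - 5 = (a - 5)*(a + 1)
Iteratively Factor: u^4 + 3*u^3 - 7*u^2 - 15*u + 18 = (u + 3)*(u^3 - 7*u + 6) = (u - 1)*(u + 3)*(u^2 + u - 6) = (u - 2)*(u - 1)*(u + 3)*(u + 3)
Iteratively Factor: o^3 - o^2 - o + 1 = (o - 1)*(o^2 - 1) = (o - 1)^2*(o + 1)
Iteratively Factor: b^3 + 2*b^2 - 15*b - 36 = (b - 4)*(b^2 + 6*b + 9) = (b - 4)*(b + 3)*(b + 3)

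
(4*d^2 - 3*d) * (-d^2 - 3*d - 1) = -4*d^4 - 9*d^3 + 5*d^2 + 3*d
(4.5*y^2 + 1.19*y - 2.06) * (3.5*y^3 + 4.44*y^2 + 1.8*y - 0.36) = 15.75*y^5 + 24.145*y^4 + 6.1736*y^3 - 8.6244*y^2 - 4.1364*y + 0.7416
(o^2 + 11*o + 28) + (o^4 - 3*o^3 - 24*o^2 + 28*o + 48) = o^4 - 3*o^3 - 23*o^2 + 39*o + 76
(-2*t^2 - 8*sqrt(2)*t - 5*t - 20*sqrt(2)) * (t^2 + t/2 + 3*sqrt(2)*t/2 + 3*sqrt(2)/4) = -2*t^4 - 11*sqrt(2)*t^3 - 6*t^3 - 33*sqrt(2)*t^2 - 53*t^2/2 - 72*t - 55*sqrt(2)*t/4 - 30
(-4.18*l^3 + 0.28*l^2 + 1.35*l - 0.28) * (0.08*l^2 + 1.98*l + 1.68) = -0.3344*l^5 - 8.254*l^4 - 6.36*l^3 + 3.121*l^2 + 1.7136*l - 0.4704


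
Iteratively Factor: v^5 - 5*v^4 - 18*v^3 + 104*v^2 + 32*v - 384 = (v - 3)*(v^4 - 2*v^3 - 24*v^2 + 32*v + 128) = (v - 3)*(v + 2)*(v^3 - 4*v^2 - 16*v + 64) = (v - 4)*(v - 3)*(v + 2)*(v^2 - 16) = (v - 4)^2*(v - 3)*(v + 2)*(v + 4)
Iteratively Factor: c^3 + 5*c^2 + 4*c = (c + 1)*(c^2 + 4*c) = (c + 1)*(c + 4)*(c)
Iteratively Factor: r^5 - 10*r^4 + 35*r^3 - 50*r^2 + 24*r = (r - 4)*(r^4 - 6*r^3 + 11*r^2 - 6*r) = (r - 4)*(r - 3)*(r^3 - 3*r^2 + 2*r) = (r - 4)*(r - 3)*(r - 2)*(r^2 - r) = r*(r - 4)*(r - 3)*(r - 2)*(r - 1)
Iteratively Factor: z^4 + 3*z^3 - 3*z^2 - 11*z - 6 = (z + 3)*(z^3 - 3*z - 2) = (z - 2)*(z + 3)*(z^2 + 2*z + 1) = (z - 2)*(z + 1)*(z + 3)*(z + 1)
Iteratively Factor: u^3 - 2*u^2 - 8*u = (u)*(u^2 - 2*u - 8) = u*(u - 4)*(u + 2)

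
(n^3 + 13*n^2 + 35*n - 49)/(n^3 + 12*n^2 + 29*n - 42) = (n + 7)/(n + 6)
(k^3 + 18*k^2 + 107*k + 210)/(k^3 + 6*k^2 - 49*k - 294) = (k + 5)/(k - 7)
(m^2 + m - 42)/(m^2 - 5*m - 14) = (-m^2 - m + 42)/(-m^2 + 5*m + 14)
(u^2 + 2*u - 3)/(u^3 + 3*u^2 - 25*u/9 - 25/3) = 9*(u - 1)/(9*u^2 - 25)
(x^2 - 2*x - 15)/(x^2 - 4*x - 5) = (x + 3)/(x + 1)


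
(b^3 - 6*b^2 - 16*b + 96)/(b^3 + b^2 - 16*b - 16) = (b - 6)/(b + 1)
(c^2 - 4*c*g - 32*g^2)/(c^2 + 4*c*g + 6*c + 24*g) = (c - 8*g)/(c + 6)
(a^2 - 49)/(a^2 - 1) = (a^2 - 49)/(a^2 - 1)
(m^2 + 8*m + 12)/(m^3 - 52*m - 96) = 1/(m - 8)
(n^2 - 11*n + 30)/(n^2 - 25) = (n - 6)/(n + 5)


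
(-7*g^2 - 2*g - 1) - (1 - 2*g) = -7*g^2 - 2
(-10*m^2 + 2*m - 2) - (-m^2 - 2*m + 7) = -9*m^2 + 4*m - 9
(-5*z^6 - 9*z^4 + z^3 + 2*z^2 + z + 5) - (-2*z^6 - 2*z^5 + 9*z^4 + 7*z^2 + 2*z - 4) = -3*z^6 + 2*z^5 - 18*z^4 + z^3 - 5*z^2 - z + 9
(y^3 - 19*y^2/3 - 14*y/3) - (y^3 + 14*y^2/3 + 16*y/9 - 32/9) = -11*y^2 - 58*y/9 + 32/9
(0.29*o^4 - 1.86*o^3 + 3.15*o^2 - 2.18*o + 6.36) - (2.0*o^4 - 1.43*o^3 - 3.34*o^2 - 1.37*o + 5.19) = -1.71*o^4 - 0.43*o^3 + 6.49*o^2 - 0.81*o + 1.17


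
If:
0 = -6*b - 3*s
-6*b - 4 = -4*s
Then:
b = -2/7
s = 4/7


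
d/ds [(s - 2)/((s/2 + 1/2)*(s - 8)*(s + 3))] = 4*(-s^3 + 5*s^2 - 8*s - 41)/(s^6 - 8*s^5 - 42*s^4 + 184*s^3 + 1033*s^2 + 1392*s + 576)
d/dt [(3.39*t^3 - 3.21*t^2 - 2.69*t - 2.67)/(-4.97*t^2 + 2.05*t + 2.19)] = (-16.8483*t^4 + 13.899*t^3 + 2.3225*t^2 - 40.5996*t - 0.4176)/(24.7009*t^4 - 20.377*t^3 - 17.5661*t^2 + 8.979*t + 4.7961)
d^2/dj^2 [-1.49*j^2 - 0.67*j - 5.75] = -2.98000000000000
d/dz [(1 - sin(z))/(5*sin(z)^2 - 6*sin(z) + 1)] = 5*cos(z)/(5*sin(z) - 1)^2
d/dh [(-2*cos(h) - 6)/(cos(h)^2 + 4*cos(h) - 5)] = 2*(sin(h)^2 - 6*cos(h) - 18)*sin(h)/(cos(h)^2 + 4*cos(h) - 5)^2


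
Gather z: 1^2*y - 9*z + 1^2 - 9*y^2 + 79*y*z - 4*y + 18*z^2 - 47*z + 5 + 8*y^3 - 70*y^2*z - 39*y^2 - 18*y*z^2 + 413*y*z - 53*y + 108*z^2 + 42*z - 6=8*y^3 - 48*y^2 - 56*y + z^2*(126 - 18*y) + z*(-70*y^2 + 492*y - 14)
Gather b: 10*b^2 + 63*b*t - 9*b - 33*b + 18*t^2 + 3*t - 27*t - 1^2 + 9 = 10*b^2 + b*(63*t - 42) + 18*t^2 - 24*t + 8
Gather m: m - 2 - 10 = m - 12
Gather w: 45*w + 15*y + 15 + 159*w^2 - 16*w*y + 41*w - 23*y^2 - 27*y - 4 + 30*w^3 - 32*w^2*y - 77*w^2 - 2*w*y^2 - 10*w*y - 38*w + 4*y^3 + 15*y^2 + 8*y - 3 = 30*w^3 + w^2*(82 - 32*y) + w*(-2*y^2 - 26*y + 48) + 4*y^3 - 8*y^2 - 4*y + 8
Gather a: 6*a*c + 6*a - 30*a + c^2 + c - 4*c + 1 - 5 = a*(6*c - 24) + c^2 - 3*c - 4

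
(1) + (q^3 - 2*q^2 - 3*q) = q^3 - 2*q^2 - 3*q + 1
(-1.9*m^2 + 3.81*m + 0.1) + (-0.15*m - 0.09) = -1.9*m^2 + 3.66*m + 0.01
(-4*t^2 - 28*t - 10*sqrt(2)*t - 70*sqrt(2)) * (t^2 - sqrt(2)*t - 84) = -4*t^4 - 28*t^3 - 6*sqrt(2)*t^3 - 42*sqrt(2)*t^2 + 356*t^2 + 840*sqrt(2)*t + 2492*t + 5880*sqrt(2)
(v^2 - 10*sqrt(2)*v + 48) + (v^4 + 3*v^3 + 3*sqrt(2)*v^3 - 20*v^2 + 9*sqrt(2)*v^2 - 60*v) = v^4 + 3*v^3 + 3*sqrt(2)*v^3 - 19*v^2 + 9*sqrt(2)*v^2 - 60*v - 10*sqrt(2)*v + 48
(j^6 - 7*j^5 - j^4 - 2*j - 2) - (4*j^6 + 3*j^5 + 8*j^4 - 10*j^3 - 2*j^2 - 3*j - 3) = -3*j^6 - 10*j^5 - 9*j^4 + 10*j^3 + 2*j^2 + j + 1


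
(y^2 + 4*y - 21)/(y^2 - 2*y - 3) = (y + 7)/(y + 1)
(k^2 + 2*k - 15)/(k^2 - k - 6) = (k + 5)/(k + 2)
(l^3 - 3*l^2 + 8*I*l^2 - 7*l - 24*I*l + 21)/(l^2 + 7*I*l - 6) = (l^2 + l*(-3 + 7*I) - 21*I)/(l + 6*I)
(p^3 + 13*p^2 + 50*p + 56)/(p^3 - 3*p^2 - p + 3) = (p^3 + 13*p^2 + 50*p + 56)/(p^3 - 3*p^2 - p + 3)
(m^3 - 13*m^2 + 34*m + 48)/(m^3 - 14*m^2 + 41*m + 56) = (m - 6)/(m - 7)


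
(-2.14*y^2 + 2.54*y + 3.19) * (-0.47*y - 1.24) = 1.0058*y^3 + 1.4598*y^2 - 4.6489*y - 3.9556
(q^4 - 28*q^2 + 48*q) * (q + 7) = q^5 + 7*q^4 - 28*q^3 - 148*q^2 + 336*q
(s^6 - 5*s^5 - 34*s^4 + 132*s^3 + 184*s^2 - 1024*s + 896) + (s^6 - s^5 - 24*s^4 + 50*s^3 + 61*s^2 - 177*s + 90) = 2*s^6 - 6*s^5 - 58*s^4 + 182*s^3 + 245*s^2 - 1201*s + 986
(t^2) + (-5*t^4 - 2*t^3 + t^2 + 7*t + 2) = -5*t^4 - 2*t^3 + 2*t^2 + 7*t + 2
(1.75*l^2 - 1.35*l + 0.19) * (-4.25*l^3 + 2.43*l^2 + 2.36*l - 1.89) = -7.4375*l^5 + 9.99*l^4 + 0.0419999999999994*l^3 - 6.0318*l^2 + 2.9999*l - 0.3591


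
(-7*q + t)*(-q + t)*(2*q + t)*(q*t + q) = 14*q^4*t + 14*q^4 - 9*q^3*t^2 - 9*q^3*t - 6*q^2*t^3 - 6*q^2*t^2 + q*t^4 + q*t^3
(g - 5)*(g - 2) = g^2 - 7*g + 10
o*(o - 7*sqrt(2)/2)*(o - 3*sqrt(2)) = o^3 - 13*sqrt(2)*o^2/2 + 21*o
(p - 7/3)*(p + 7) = p^2 + 14*p/3 - 49/3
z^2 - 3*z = z*(z - 3)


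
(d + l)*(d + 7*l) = d^2 + 8*d*l + 7*l^2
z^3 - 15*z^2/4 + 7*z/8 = z*(z - 7/2)*(z - 1/4)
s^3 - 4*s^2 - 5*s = s*(s - 5)*(s + 1)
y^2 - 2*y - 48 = (y - 8)*(y + 6)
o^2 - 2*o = o*(o - 2)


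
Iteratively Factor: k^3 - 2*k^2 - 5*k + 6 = (k + 2)*(k^2 - 4*k + 3) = (k - 1)*(k + 2)*(k - 3)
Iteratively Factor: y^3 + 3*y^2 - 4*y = (y + 4)*(y^2 - y) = (y - 1)*(y + 4)*(y)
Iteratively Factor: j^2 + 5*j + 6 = (j + 2)*(j + 3)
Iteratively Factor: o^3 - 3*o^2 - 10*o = (o + 2)*(o^2 - 5*o) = o*(o + 2)*(o - 5)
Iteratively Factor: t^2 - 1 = (t - 1)*(t + 1)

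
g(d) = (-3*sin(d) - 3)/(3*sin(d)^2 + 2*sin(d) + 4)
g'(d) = (-6*sin(d)*cos(d) - 2*cos(d))*(-3*sin(d) - 3)/(3*sin(d)^2 + 2*sin(d) + 4)^2 - 3*cos(d)/(3*sin(d)^2 + 2*sin(d) + 4)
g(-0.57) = -0.36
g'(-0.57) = -0.77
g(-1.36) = -0.01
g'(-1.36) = -0.13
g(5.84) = -0.46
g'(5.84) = -0.80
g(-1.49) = -0.00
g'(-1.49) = -0.05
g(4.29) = -0.06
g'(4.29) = 0.28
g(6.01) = -0.60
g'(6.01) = -0.73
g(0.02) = -0.76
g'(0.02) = -0.35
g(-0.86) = -0.17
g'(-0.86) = -0.53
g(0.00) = -0.75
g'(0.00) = -0.38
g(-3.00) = -0.68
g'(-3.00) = 0.58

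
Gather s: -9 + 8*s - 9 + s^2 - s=s^2 + 7*s - 18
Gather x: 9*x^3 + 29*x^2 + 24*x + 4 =9*x^3 + 29*x^2 + 24*x + 4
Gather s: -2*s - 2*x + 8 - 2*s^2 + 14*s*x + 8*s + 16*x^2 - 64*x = -2*s^2 + s*(14*x + 6) + 16*x^2 - 66*x + 8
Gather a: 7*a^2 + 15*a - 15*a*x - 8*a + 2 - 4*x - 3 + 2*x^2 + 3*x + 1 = 7*a^2 + a*(7 - 15*x) + 2*x^2 - x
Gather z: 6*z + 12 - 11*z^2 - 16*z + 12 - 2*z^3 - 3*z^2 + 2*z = -2*z^3 - 14*z^2 - 8*z + 24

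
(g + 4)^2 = g^2 + 8*g + 16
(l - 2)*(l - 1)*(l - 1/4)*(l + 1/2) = l^4 - 11*l^3/4 + 9*l^2/8 + 7*l/8 - 1/4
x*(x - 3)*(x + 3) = x^3 - 9*x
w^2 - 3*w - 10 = (w - 5)*(w + 2)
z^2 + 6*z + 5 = (z + 1)*(z + 5)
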